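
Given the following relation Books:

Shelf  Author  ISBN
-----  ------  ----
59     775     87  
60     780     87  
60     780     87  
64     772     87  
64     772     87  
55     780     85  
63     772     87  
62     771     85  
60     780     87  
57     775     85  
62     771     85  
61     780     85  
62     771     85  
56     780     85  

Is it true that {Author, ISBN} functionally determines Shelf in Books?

No

(Author=775, ISBN=87): 1 row → Shelf = 59 ✓
(Author=780, ISBN=87): 3 rows → Shelf = 60, 60, 60 ✓
(Author=772, ISBN=87): 3 rows → Shelf takes values {64, 63} — violation
(Author=780, ISBN=85): 3 rows → Shelf takes values {55, 61, 56} — violation
(Author=771, ISBN=85): 3 rows → Shelf = 62, 62, 62 ✓
(Author=775, ISBN=85): 1 row → Shelf = 57 ✓
Two rows agree on {Author, ISBN} but differ on Shelf, so {Author, ISBN} -> Shelf does not hold.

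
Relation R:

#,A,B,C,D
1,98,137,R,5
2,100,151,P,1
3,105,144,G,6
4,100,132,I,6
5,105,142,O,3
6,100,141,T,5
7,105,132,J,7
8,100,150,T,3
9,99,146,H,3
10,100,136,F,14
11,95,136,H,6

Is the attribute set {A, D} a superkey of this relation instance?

All 11 rows have distinct {A, D} values, so {A, D} → (all attributes) holds and {A, D} is a superkey.

Yes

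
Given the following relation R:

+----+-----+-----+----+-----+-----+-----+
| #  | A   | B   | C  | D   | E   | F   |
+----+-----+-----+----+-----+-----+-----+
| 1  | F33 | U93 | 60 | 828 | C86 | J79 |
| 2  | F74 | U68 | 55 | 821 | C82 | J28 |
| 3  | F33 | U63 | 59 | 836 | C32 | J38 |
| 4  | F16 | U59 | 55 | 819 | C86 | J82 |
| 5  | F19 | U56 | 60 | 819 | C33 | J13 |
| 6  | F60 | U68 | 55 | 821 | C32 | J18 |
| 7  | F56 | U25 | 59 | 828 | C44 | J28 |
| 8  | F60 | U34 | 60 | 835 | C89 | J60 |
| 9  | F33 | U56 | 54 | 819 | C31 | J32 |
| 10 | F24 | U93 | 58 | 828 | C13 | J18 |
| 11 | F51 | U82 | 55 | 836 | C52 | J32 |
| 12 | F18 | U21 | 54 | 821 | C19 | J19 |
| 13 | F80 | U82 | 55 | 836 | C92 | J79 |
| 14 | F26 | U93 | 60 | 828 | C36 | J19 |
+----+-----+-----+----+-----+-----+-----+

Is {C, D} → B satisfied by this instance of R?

Yes

(C=60, D=828): rows 1, 14 → B = U93, U93 ✓
(C=55, D=821): rows 2, 6 → B = U68, U68 ✓
(C=59, D=836): row 3 → B = U63 ✓
(C=55, D=819): row 4 → B = U59 ✓
(C=60, D=819): row 5 → B = U56 ✓
(C=59, D=828): row 7 → B = U25 ✓
(C=60, D=835): row 8 → B = U34 ✓
(C=54, D=819): row 9 → B = U56 ✓
(C=58, D=828): row 10 → B = U93 ✓
(C=55, D=836): rows 11, 13 → B = U82, U82 ✓
(C=54, D=821): row 12 → B = U21 ✓
Every {C, D} value is associated with a single B value, so {C, D} → B holds.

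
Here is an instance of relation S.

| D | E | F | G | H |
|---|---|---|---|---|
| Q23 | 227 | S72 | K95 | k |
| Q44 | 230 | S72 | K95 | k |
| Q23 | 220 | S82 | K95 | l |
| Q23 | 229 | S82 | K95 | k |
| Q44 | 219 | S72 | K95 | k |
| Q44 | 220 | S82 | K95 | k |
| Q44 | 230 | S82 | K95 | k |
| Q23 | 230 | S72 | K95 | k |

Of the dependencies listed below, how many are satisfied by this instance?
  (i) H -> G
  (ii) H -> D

1

(i) H -> G: every LHS value maps to a single RHS value — holds.
(ii) H -> D: H=k: 7 rows → D takes values {Q23, Q44} — violation — fails.
1 of the 2 dependencies holds.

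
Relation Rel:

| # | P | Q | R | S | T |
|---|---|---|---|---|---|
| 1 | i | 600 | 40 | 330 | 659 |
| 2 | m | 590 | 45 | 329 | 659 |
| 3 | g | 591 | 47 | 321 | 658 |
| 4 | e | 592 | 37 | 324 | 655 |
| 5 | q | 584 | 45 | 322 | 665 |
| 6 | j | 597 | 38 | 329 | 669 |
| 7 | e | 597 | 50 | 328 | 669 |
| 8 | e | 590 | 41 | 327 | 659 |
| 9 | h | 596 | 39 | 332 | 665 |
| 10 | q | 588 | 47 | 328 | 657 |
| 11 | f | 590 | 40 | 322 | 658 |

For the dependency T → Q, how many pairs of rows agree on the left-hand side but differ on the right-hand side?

4

T=659: violating pairs (1,2), (1,8) — 2 pairs.
T=658: violating pairs (3,11) — 1 pair.
T=665: violating pairs (5,9) — 1 pair.
T=669: all 2 rows agree on Q — 0 pairs.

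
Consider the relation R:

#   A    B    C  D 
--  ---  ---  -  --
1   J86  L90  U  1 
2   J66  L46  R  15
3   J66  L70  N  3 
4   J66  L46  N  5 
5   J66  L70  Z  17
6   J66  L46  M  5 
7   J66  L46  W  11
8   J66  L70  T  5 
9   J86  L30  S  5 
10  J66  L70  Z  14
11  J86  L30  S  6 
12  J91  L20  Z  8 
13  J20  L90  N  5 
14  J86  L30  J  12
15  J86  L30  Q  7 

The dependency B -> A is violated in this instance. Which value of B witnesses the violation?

B=L90: rows 1, 13 → A takes values {J86, J20} — violation
B=L46: rows 2, 4, 6, 7 → A = J66, J66, J66, J66 ✓
B=L70: rows 3, 5, 8, 10 → A = J66, J66, J66, J66 ✓
B=L30: rows 9, 11, 14, 15 → A = J86, J86, J86, J86 ✓
B=L20: row 12 → A = J91 ✓
The only B value with inconsistent A is B=L90.

L90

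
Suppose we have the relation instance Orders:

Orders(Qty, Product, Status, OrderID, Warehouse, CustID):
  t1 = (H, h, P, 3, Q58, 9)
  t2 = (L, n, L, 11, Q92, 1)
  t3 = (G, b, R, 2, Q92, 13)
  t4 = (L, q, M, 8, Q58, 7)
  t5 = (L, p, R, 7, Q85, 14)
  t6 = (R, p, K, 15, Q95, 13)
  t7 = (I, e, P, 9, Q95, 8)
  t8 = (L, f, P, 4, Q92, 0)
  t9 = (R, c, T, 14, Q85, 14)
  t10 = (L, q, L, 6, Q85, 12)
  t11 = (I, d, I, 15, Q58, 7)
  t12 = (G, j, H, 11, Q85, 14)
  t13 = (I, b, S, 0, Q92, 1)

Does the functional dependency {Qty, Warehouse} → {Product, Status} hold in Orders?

No

(Qty=H, Warehouse=Q58): row 1 → {Product,Status} = (h, P) ✓
(Qty=L, Warehouse=Q92): rows 2, 8 → {Product,Status} takes values {(n, L), (f, P)} — violation
(Qty=G, Warehouse=Q92): row 3 → {Product,Status} = (b, R) ✓
(Qty=L, Warehouse=Q58): row 4 → {Product,Status} = (q, M) ✓
(Qty=L, Warehouse=Q85): rows 5, 10 → {Product,Status} takes values {(p, R), (q, L)} — violation
(Qty=R, Warehouse=Q95): row 6 → {Product,Status} = (p, K) ✓
(Qty=I, Warehouse=Q95): row 7 → {Product,Status} = (e, P) ✓
(Qty=R, Warehouse=Q85): row 9 → {Product,Status} = (c, T) ✓
(Qty=I, Warehouse=Q58): row 11 → {Product,Status} = (d, I) ✓
(Qty=G, Warehouse=Q85): row 12 → {Product,Status} = (j, H) ✓
(Qty=I, Warehouse=Q92): row 13 → {Product,Status} = (b, S) ✓
Two rows agree on {Qty, Warehouse} but differ on {Product, Status}, so {Qty, Warehouse} → {Product, Status} does not hold.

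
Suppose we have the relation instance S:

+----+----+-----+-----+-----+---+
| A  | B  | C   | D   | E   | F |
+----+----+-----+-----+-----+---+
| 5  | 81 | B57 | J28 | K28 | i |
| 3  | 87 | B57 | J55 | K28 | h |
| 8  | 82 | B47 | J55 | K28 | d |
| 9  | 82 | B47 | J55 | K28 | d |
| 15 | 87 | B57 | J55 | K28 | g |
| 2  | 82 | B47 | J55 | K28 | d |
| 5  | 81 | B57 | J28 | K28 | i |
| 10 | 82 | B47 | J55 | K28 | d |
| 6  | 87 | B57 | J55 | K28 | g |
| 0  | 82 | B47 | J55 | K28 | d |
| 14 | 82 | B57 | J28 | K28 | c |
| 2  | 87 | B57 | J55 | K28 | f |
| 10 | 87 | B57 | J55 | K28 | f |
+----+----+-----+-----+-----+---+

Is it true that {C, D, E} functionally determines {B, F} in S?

(C=B57, D=J28, E=K28): 3 rows → {B,F} takes values {(81, i), (82, c)} — violation
(C=B57, D=J55, E=K28): 5 rows → {B,F} takes values {(87, h), (87, g), (87, f)} — violation
(C=B47, D=J55, E=K28): 5 rows → {B,F} = (82, d), (82, d), (82, d), (82, d), (82, d) ✓
Two rows agree on {C, D, E} but differ on {B, F}, so {C, D, E} -> {B, F} does not hold.

No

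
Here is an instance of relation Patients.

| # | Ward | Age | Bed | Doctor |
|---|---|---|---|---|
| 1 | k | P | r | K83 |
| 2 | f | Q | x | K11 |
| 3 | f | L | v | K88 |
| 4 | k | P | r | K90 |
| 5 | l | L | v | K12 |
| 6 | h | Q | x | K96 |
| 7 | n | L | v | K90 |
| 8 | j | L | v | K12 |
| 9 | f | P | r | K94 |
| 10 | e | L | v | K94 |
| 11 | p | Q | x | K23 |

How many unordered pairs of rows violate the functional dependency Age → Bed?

Age=P: all 3 rows agree on Bed — 0 pairs.
Age=Q: all 3 rows agree on Bed — 0 pairs.
Age=L: all 5 rows agree on Bed — 0 pairs.

0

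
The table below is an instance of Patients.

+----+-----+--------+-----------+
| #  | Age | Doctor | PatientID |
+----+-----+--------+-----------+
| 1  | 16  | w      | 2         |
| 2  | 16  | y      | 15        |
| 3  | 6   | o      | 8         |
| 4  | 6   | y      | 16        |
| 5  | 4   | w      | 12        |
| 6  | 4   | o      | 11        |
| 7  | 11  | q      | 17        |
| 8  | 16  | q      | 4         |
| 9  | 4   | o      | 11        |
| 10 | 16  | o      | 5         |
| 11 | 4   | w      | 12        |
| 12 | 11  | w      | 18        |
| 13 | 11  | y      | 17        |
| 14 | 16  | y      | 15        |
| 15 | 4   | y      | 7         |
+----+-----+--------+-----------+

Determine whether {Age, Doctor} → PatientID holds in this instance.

(Age=16, Doctor=w): row 1 → PatientID = 2 ✓
(Age=16, Doctor=y): rows 2, 14 → PatientID = 15, 15 ✓
(Age=6, Doctor=o): row 3 → PatientID = 8 ✓
(Age=6, Doctor=y): row 4 → PatientID = 16 ✓
(Age=4, Doctor=w): rows 5, 11 → PatientID = 12, 12 ✓
(Age=4, Doctor=o): rows 6, 9 → PatientID = 11, 11 ✓
(Age=11, Doctor=q): row 7 → PatientID = 17 ✓
(Age=16, Doctor=q): row 8 → PatientID = 4 ✓
(Age=16, Doctor=o): row 10 → PatientID = 5 ✓
(Age=11, Doctor=w): row 12 → PatientID = 18 ✓
(Age=11, Doctor=y): row 13 → PatientID = 17 ✓
(Age=4, Doctor=y): row 15 → PatientID = 7 ✓
Every {Age, Doctor} value is associated with a single PatientID value, so {Age, Doctor} → PatientID holds.

Yes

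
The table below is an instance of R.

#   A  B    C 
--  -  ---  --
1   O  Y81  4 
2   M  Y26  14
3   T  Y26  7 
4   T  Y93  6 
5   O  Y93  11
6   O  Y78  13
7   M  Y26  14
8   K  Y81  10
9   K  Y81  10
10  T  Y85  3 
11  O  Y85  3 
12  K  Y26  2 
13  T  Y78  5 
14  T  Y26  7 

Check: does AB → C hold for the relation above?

Yes

(A=O, B=Y81): row 1 → C = 4 ✓
(A=M, B=Y26): rows 2, 7 → C = 14, 14 ✓
(A=T, B=Y26): rows 3, 14 → C = 7, 7 ✓
(A=T, B=Y93): row 4 → C = 6 ✓
(A=O, B=Y93): row 5 → C = 11 ✓
(A=O, B=Y78): row 6 → C = 13 ✓
(A=K, B=Y81): rows 8, 9 → C = 10, 10 ✓
(A=T, B=Y85): row 10 → C = 3 ✓
(A=O, B=Y85): row 11 → C = 3 ✓
(A=K, B=Y26): row 12 → C = 2 ✓
(A=T, B=Y78): row 13 → C = 5 ✓
Every AB value is associated with a single C value, so AB → C holds.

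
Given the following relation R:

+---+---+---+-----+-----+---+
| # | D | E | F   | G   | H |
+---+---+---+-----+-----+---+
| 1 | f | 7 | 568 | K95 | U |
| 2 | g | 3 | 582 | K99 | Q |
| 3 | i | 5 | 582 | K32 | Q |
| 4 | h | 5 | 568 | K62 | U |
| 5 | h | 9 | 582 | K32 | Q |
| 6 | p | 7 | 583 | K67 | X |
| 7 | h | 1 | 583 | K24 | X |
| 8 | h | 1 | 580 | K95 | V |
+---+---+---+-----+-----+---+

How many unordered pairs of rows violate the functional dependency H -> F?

0

H=U: all 2 rows agree on F — 0 pairs.
H=Q: all 3 rows agree on F — 0 pairs.
H=X: all 2 rows agree on F — 0 pairs.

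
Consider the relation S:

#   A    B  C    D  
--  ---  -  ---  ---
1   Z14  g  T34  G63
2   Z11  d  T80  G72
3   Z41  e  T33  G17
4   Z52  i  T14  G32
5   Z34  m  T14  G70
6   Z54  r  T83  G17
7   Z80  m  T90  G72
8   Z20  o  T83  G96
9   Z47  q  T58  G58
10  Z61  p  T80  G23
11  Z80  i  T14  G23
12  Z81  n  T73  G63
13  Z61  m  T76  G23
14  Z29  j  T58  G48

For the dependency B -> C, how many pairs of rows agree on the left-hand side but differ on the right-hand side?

B=i: all 2 rows agree on C — 0 pairs.
B=m: violating pairs (5,7), (5,13), (7,13) — 3 pairs.

3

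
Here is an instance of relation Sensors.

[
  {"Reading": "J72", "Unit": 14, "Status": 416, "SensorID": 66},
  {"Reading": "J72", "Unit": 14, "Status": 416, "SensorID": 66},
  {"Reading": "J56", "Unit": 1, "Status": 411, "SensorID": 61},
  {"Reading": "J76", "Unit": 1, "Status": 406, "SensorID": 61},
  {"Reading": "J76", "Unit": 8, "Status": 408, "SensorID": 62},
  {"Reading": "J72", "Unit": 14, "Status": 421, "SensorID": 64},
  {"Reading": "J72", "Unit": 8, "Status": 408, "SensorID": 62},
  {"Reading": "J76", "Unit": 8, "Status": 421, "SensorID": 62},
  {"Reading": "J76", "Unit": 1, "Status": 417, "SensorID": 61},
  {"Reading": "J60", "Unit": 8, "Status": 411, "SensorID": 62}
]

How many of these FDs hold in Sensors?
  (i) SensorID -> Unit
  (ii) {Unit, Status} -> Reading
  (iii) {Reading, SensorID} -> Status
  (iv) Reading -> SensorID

(i) SensorID -> Unit: every LHS value maps to a single RHS value — holds.
(ii) {Unit, Status} -> Reading: (Unit=8, Status=408): 2 rows → Reading takes values {J76, J72} — violation — fails.
(iii) {Reading, SensorID} -> Status: (Reading=J76, SensorID=61): 2 rows → Status takes values {406, 417} — violation; (Reading=J76, SensorID=62): 2 rows → Status takes values {408, 421} — violation — fails.
(iv) Reading -> SensorID: Reading=J72: 4 rows → SensorID takes values {66, 64, 62} — violation; Reading=J76: 4 rows → SensorID takes values {61, 62} — violation — fails.
1 of the 4 dependencies holds.

1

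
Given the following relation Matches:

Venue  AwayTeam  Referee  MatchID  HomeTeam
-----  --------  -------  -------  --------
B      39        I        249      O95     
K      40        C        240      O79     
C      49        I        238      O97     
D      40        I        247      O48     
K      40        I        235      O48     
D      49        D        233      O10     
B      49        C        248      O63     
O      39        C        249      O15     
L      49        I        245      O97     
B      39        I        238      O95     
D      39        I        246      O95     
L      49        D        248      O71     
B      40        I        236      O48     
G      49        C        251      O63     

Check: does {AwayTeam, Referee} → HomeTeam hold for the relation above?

(AwayTeam=39, Referee=I): 3 rows → HomeTeam = O95, O95, O95 ✓
(AwayTeam=40, Referee=C): 1 row → HomeTeam = O79 ✓
(AwayTeam=49, Referee=I): 2 rows → HomeTeam = O97, O97 ✓
(AwayTeam=40, Referee=I): 3 rows → HomeTeam = O48, O48, O48 ✓
(AwayTeam=49, Referee=D): 2 rows → HomeTeam takes values {O10, O71} — violation
(AwayTeam=49, Referee=C): 2 rows → HomeTeam = O63, O63 ✓
(AwayTeam=39, Referee=C): 1 row → HomeTeam = O15 ✓
Two rows agree on {AwayTeam, Referee} but differ on HomeTeam, so {AwayTeam, Referee} → HomeTeam does not hold.

No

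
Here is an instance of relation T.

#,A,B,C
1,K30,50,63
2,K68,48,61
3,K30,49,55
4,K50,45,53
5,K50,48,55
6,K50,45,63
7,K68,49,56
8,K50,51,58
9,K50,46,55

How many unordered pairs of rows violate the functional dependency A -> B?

11

A=K30: violating pairs (1,3) — 1 pair.
A=K68: violating pairs (2,7) — 1 pair.
A=K50: violating pairs (4,5), (4,8), (4,9), (5,6), (5,8), (5,9), (6,8), (6,9), (8,9) — 9 pairs.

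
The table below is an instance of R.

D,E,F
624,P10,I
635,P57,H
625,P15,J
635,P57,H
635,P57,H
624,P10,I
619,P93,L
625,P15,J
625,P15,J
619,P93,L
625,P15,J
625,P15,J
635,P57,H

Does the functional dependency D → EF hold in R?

Yes

D=624: 2 rows → {E,F} = (P10, I), (P10, I) ✓
D=635: 4 rows → {E,F} = (P57, H), (P57, H), (P57, H), (P57, H) ✓
D=625: 5 rows → {E,F} = (P15, J), (P15, J), (P15, J), (P15, J), (P15, J) ✓
D=619: 2 rows → {E,F} = (P93, L), (P93, L) ✓
Every D value is associated with a single EF value, so D → EF holds.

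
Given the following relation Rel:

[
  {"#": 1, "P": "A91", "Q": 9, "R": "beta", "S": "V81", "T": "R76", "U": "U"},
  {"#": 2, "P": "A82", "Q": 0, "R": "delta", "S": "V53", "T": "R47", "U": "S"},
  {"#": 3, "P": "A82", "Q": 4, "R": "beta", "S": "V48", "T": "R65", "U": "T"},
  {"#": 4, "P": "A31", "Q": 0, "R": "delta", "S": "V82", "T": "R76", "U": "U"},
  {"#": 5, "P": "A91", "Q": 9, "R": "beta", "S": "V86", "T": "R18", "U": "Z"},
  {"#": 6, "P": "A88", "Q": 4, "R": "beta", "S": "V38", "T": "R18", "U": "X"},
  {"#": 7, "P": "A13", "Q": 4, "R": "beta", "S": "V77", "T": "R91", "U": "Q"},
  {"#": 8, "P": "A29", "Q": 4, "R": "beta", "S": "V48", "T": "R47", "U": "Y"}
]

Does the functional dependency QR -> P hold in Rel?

No

(Q=9, R=beta): rows 1, 5 → P = A91, A91 ✓
(Q=0, R=delta): rows 2, 4 → P takes values {A82, A31} — violation
(Q=4, R=beta): rows 3, 6, 7, 8 → P takes values {A82, A88, A13, A29} — violation
Two rows agree on QR but differ on P, so QR -> P does not hold.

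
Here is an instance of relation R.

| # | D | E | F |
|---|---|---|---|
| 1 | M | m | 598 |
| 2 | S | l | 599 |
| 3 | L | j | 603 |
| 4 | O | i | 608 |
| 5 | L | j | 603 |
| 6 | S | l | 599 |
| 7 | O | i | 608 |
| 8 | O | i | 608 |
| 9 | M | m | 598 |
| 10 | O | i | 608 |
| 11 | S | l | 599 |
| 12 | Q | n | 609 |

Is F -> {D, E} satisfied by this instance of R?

Yes

F=598: rows 1, 9 → {D,E} = (M, m), (M, m) ✓
F=599: rows 2, 6, 11 → {D,E} = (S, l), (S, l), (S, l) ✓
F=603: rows 3, 5 → {D,E} = (L, j), (L, j) ✓
F=608: rows 4, 7, 8, 10 → {D,E} = (O, i), (O, i), (O, i), (O, i) ✓
F=609: row 12 → {D,E} = (Q, n) ✓
Every F value is associated with a single {D, E} value, so F -> {D, E} holds.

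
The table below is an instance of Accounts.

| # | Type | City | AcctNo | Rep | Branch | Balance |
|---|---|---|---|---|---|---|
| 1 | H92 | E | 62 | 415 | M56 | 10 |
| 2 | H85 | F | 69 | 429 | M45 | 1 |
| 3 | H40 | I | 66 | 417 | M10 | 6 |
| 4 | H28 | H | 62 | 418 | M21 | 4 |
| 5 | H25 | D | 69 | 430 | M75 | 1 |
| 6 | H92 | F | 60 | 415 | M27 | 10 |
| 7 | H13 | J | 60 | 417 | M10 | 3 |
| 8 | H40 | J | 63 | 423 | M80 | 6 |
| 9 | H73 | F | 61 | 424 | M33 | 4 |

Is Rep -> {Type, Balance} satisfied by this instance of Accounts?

No

Rep=415: rows 1, 6 → {Type,Balance} = (H92, 10), (H92, 10) ✓
Rep=429: row 2 → {Type,Balance} = (H85, 1) ✓
Rep=417: rows 3, 7 → {Type,Balance} takes values {(H40, 6), (H13, 3)} — violation
Rep=418: row 4 → {Type,Balance} = (H28, 4) ✓
Rep=430: row 5 → {Type,Balance} = (H25, 1) ✓
Rep=423: row 8 → {Type,Balance} = (H40, 6) ✓
Rep=424: row 9 → {Type,Balance} = (H73, 4) ✓
Two rows agree on Rep but differ on {Type, Balance}, so Rep -> {Type, Balance} does not hold.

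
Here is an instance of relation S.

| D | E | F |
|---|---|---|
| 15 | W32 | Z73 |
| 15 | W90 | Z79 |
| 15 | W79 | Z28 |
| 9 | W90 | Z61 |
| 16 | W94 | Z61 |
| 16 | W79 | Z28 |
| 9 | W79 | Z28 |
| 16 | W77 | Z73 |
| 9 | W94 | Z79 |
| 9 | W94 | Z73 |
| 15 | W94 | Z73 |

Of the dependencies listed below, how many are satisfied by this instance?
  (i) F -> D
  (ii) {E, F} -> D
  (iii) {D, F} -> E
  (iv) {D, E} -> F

(i) F -> D: F=Z73: 4 rows → D takes values {15, 16, 9} — violation; F=Z79: 2 rows → D takes values {15, 9} — violation; F=Z28: 3 rows → D takes values {15, 16, 9} — violation; F=Z61: 2 rows → D takes values {9, 16} — violation — fails.
(ii) {E, F} -> D: (E=W79, F=Z28): 3 rows → D takes values {15, 16, 9} — violation; (E=W94, F=Z73): 2 rows → D takes values {9, 15} — violation — fails.
(iii) {D, F} -> E: (D=15, F=Z73): 2 rows → E takes values {W32, W94} — violation — fails.
(iv) {D, E} -> F: (D=9, E=W94): 2 rows → F takes values {Z79, Z73} — violation — fails.
None of the 4 dependencies hold.

0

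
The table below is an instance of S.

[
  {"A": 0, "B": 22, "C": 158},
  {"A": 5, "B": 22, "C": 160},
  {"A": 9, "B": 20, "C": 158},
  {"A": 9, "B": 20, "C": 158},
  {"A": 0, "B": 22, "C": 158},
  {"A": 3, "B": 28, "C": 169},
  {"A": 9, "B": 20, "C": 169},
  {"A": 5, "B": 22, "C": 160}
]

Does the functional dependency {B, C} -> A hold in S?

Yes

(B=22, C=158): 2 rows → A = 0, 0 ✓
(B=22, C=160): 2 rows → A = 5, 5 ✓
(B=20, C=158): 2 rows → A = 9, 9 ✓
(B=28, C=169): 1 row → A = 3 ✓
(B=20, C=169): 1 row → A = 9 ✓
Every {B, C} value is associated with a single A value, so {B, C} -> A holds.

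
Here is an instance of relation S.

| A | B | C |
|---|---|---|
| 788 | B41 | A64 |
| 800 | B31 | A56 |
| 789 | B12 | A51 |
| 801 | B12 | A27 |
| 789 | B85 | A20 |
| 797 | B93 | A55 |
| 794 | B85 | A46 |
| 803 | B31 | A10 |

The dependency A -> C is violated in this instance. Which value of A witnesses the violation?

A=788: 1 row → C = A64 ✓
A=800: 1 row → C = A56 ✓
A=789: 2 rows → C takes values {A51, A20} — violation
A=801: 1 row → C = A27 ✓
A=797: 1 row → C = A55 ✓
A=794: 1 row → C = A46 ✓
A=803: 1 row → C = A10 ✓
The only A value with inconsistent C is A=789.

789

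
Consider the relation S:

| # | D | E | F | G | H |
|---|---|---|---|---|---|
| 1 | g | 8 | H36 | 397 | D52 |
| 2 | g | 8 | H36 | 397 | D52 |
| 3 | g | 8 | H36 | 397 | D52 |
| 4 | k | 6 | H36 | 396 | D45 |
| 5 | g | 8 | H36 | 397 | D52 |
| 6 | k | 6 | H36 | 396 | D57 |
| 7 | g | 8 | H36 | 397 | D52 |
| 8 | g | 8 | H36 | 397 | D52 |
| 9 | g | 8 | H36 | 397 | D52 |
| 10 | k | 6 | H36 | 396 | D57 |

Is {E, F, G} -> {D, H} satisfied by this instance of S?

No

(E=8, F=H36, G=397): rows 1, 2, 3, 5, 7, 8, 9 → {D,H} = (g, D52), (g, D52), (g, D52), (g, D52), (g, D52), (g, D52), (g, D52) ✓
(E=6, F=H36, G=396): rows 4, 6, 10 → {D,H} takes values {(k, D45), (k, D57)} — violation
Two rows agree on {E, F, G} but differ on {D, H}, so {E, F, G} -> {D, H} does not hold.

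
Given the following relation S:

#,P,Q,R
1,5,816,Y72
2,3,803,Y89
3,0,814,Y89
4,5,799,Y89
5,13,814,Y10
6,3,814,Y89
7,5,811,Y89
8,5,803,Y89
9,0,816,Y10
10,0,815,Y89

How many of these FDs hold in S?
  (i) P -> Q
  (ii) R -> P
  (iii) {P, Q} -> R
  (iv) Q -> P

1

(i) P -> Q: P=5: rows 1, 4, 7, 8 → Q takes values {816, 799, 811, 803} — violation; P=3: rows 2, 6 → Q takes values {803, 814} — violation; P=0: rows 3, 9, 10 → Q takes values {814, 816, 815} — violation — fails.
(ii) R -> P: R=Y89: rows 2, 3, 4, 6, 7, 8, 10 → P takes values {3, 0, 5} — violation; R=Y10: rows 5, 9 → P takes values {13, 0} — violation — fails.
(iii) {P, Q} -> R: every LHS value maps to a single RHS value — holds.
(iv) Q -> P: Q=816: rows 1, 9 → P takes values {5, 0} — violation; Q=803: rows 2, 8 → P takes values {3, 5} — violation; Q=814: rows 3, 5, 6 → P takes values {0, 13, 3} — violation — fails.
1 of the 4 dependencies holds.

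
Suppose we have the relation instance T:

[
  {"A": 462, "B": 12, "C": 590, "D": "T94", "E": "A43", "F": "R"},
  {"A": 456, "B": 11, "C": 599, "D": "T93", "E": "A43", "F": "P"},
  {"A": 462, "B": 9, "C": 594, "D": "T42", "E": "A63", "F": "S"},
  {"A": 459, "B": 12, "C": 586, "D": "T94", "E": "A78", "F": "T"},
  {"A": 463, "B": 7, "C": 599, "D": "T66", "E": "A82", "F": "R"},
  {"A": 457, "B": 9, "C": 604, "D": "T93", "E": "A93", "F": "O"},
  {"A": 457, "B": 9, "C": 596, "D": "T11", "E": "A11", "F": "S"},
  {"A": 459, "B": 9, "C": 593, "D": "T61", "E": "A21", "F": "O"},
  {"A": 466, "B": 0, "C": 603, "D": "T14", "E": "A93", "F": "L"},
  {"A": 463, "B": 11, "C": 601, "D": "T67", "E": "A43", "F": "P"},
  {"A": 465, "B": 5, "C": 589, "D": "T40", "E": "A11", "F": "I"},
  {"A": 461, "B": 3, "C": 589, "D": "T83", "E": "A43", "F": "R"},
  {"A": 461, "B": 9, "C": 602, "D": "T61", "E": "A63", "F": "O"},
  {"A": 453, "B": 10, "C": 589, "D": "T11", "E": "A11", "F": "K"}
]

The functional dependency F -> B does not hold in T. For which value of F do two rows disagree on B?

F=R: 3 rows → B takes values {12, 7, 3} — violation
F=P: 2 rows → B = 11, 11 ✓
F=S: 2 rows → B = 9, 9 ✓
F=T: 1 row → B = 12 ✓
F=O: 3 rows → B = 9, 9, 9 ✓
F=L: 1 row → B = 0 ✓
F=I: 1 row → B = 5 ✓
F=K: 1 row → B = 10 ✓
The only F value with inconsistent B is F=R.

R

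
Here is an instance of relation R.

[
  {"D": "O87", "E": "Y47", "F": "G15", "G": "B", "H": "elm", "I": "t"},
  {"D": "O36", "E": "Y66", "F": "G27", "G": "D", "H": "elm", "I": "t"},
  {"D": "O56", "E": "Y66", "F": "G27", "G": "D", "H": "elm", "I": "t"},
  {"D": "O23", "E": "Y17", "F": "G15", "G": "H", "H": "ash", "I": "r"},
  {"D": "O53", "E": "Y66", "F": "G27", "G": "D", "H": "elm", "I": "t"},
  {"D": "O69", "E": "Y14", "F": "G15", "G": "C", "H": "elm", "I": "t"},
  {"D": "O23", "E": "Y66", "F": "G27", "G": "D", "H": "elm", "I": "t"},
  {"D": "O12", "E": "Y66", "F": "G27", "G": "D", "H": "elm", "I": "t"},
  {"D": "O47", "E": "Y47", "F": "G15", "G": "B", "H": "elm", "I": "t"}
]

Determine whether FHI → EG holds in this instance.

(F=G15, H=elm, I=t): 3 rows → {E,G} takes values {(Y47, B), (Y14, C)} — violation
(F=G27, H=elm, I=t): 5 rows → {E,G} = (Y66, D), (Y66, D), (Y66, D), (Y66, D), (Y66, D) ✓
(F=G15, H=ash, I=r): 1 row → {E,G} = (Y17, H) ✓
Two rows agree on FHI but differ on EG, so FHI → EG does not hold.

No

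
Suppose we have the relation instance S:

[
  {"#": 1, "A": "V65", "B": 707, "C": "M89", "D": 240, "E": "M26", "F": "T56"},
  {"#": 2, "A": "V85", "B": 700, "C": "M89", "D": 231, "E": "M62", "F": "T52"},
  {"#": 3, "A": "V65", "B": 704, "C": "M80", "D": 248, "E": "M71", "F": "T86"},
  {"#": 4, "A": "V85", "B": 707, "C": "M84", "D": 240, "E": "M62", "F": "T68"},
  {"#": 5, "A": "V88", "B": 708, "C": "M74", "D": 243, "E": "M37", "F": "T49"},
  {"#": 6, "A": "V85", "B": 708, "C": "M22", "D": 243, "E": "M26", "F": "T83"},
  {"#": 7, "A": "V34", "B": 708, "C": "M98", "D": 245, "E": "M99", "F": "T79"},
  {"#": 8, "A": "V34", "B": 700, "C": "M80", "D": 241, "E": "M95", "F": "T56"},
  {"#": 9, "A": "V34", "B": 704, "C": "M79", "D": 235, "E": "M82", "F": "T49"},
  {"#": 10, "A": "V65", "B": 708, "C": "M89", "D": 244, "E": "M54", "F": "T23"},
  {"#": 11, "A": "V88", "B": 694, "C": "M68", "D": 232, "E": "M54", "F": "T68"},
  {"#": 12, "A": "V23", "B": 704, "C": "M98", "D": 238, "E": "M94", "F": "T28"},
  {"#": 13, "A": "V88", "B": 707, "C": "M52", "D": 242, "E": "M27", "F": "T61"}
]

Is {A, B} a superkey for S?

All 13 rows have distinct {A, B} values, so {A, B} → (all attributes) holds and {A, B} is a superkey.

Yes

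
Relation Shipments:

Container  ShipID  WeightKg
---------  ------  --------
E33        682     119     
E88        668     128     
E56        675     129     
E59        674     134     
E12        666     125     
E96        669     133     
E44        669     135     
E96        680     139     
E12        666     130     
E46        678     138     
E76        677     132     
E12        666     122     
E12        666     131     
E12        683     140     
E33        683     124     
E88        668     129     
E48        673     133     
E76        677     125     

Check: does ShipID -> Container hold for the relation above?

No

ShipID=682: 1 row → Container = E33 ✓
ShipID=668: 2 rows → Container = E88, E88 ✓
ShipID=675: 1 row → Container = E56 ✓
ShipID=674: 1 row → Container = E59 ✓
ShipID=666: 4 rows → Container = E12, E12, E12, E12 ✓
ShipID=669: 2 rows → Container takes values {E96, E44} — violation
ShipID=680: 1 row → Container = E96 ✓
ShipID=678: 1 row → Container = E46 ✓
ShipID=677: 2 rows → Container = E76, E76 ✓
ShipID=683: 2 rows → Container takes values {E12, E33} — violation
ShipID=673: 1 row → Container = E48 ✓
Two rows agree on ShipID but differ on Container, so ShipID -> Container does not hold.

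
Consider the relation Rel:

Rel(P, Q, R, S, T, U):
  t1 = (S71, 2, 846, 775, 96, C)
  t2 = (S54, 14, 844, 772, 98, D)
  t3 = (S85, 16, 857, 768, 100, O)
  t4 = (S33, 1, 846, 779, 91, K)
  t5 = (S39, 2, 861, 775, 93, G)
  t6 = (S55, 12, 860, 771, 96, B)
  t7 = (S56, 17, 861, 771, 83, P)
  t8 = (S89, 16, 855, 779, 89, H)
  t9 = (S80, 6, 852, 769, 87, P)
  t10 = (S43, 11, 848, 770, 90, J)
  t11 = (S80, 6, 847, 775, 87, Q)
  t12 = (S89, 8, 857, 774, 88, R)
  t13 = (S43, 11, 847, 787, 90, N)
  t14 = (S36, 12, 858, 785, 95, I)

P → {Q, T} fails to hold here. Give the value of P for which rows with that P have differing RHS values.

P=S71: row 1 → {Q,T} = (2, 96) ✓
P=S54: row 2 → {Q,T} = (14, 98) ✓
P=S85: row 3 → {Q,T} = (16, 100) ✓
P=S33: row 4 → {Q,T} = (1, 91) ✓
P=S39: row 5 → {Q,T} = (2, 93) ✓
P=S55: row 6 → {Q,T} = (12, 96) ✓
P=S56: row 7 → {Q,T} = (17, 83) ✓
P=S89: rows 8, 12 → {Q,T} takes values {(16, 89), (8, 88)} — violation
P=S80: rows 9, 11 → {Q,T} = (6, 87), (6, 87) ✓
P=S43: rows 10, 13 → {Q,T} = (11, 90), (11, 90) ✓
P=S36: row 14 → {Q,T} = (12, 95) ✓
The only P value with inconsistent RHS is P=S89.

S89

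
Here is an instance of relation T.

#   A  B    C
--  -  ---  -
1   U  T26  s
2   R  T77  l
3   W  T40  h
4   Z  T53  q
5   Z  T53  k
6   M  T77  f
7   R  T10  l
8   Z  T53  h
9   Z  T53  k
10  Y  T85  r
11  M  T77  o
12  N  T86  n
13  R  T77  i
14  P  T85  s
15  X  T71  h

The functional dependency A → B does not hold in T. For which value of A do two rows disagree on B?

A=U: row 1 → B = T26 ✓
A=R: rows 2, 7, 13 → B takes values {T77, T10} — violation
A=W: row 3 → B = T40 ✓
A=Z: rows 4, 5, 8, 9 → B = T53, T53, T53, T53 ✓
A=M: rows 6, 11 → B = T77, T77 ✓
A=Y: row 10 → B = T85 ✓
A=N: row 12 → B = T86 ✓
A=P: row 14 → B = T85 ✓
A=X: row 15 → B = T71 ✓
The only A value with inconsistent B is A=R.

R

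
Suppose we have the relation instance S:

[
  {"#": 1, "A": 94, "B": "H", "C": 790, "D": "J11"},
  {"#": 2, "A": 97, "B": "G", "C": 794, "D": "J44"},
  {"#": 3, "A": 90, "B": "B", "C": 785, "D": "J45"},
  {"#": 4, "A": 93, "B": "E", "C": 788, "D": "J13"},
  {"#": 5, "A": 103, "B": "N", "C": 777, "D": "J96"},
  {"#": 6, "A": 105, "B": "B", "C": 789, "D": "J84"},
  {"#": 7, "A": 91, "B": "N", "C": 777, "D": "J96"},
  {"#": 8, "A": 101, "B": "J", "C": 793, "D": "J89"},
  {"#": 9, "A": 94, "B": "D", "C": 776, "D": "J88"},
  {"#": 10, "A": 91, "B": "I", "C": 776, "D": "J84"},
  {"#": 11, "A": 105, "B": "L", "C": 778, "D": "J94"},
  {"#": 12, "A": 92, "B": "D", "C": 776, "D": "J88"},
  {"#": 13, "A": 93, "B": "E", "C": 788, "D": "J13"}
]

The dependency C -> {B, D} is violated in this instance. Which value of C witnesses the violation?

C=790: row 1 → {B,D} = (H, J11) ✓
C=794: row 2 → {B,D} = (G, J44) ✓
C=785: row 3 → {B,D} = (B, J45) ✓
C=788: rows 4, 13 → {B,D} = (E, J13), (E, J13) ✓
C=777: rows 5, 7 → {B,D} = (N, J96), (N, J96) ✓
C=789: row 6 → {B,D} = (B, J84) ✓
C=793: row 8 → {B,D} = (J, J89) ✓
C=776: rows 9, 10, 12 → {B,D} takes values {(D, J88), (I, J84)} — violation
C=778: row 11 → {B,D} = (L, J94) ✓
The only C value with inconsistent RHS is C=776.

776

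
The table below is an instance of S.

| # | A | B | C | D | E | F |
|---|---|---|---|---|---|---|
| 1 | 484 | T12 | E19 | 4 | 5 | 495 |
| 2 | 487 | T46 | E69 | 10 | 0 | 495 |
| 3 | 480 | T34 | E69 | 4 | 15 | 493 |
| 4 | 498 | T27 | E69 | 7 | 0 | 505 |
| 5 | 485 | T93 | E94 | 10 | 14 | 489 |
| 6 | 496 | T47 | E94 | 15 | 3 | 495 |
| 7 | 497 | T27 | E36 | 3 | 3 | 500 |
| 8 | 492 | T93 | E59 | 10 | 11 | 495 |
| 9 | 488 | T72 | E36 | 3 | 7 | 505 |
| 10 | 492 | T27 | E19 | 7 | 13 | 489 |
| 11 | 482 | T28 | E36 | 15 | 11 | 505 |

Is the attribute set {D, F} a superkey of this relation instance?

Rows 2 and 8 have the same {D, F} value (D=10, F=495) but are distinct tuples, so {D, F} does not determine every attribute — not a superkey.

No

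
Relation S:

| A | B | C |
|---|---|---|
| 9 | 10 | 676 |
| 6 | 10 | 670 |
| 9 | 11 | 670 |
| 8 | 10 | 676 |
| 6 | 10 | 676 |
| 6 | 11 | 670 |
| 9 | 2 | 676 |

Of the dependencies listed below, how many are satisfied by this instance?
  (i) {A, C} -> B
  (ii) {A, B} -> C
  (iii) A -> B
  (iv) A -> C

0

(i) {A, C} -> B: (A=9, C=676): 2 rows → B takes values {10, 2} — violation; (A=6, C=670): 2 rows → B takes values {10, 11} — violation — fails.
(ii) {A, B} -> C: (A=6, B=10): 2 rows → C takes values {670, 676} — violation — fails.
(iii) A -> B: A=9: 3 rows → B takes values {10, 11, 2} — violation; A=6: 3 rows → B takes values {10, 11} — violation — fails.
(iv) A -> C: A=9: 3 rows → C takes values {676, 670} — violation; A=6: 3 rows → C takes values {670, 676} — violation — fails.
None of the 4 dependencies hold.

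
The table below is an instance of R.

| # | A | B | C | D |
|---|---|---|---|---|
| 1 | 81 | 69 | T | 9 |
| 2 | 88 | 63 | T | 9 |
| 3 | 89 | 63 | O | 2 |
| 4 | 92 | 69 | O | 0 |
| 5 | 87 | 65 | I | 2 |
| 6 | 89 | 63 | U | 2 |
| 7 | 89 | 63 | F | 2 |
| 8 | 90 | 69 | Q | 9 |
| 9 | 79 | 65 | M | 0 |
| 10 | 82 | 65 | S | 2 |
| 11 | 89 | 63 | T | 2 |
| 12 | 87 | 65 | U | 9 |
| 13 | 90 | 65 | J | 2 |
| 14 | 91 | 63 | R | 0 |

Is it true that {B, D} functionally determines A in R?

(B=69, D=9): rows 1, 8 → A takes values {81, 90} — violation
(B=63, D=9): row 2 → A = 88 ✓
(B=63, D=2): rows 3, 6, 7, 11 → A = 89, 89, 89, 89 ✓
(B=69, D=0): row 4 → A = 92 ✓
(B=65, D=2): rows 5, 10, 13 → A takes values {87, 82, 90} — violation
(B=65, D=0): row 9 → A = 79 ✓
(B=65, D=9): row 12 → A = 87 ✓
(B=63, D=0): row 14 → A = 91 ✓
Two rows agree on {B, D} but differ on A, so {B, D} → A does not hold.

No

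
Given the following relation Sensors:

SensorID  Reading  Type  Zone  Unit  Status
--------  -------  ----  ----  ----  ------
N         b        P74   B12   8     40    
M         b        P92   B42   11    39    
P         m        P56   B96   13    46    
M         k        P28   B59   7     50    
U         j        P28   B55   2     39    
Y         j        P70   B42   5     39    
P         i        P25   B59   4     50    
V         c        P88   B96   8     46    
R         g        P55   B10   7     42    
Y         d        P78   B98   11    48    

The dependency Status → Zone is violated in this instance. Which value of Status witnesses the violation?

39

Status=40: 1 row → Zone = B12 ✓
Status=39: 3 rows → Zone takes values {B42, B55} — violation
Status=46: 2 rows → Zone = B96, B96 ✓
Status=50: 2 rows → Zone = B59, B59 ✓
Status=42: 1 row → Zone = B10 ✓
Status=48: 1 row → Zone = B98 ✓
The only Status value with inconsistent Zone is Status=39.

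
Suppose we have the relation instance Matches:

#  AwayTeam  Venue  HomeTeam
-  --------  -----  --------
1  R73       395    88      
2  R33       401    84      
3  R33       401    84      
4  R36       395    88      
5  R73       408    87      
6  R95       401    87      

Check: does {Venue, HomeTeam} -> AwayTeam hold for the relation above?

No

(Venue=395, HomeTeam=88): rows 1, 4 → AwayTeam takes values {R73, R36} — violation
(Venue=401, HomeTeam=84): rows 2, 3 → AwayTeam = R33, R33 ✓
(Venue=408, HomeTeam=87): row 5 → AwayTeam = R73 ✓
(Venue=401, HomeTeam=87): row 6 → AwayTeam = R95 ✓
Two rows agree on {Venue, HomeTeam} but differ on AwayTeam, so {Venue, HomeTeam} -> AwayTeam does not hold.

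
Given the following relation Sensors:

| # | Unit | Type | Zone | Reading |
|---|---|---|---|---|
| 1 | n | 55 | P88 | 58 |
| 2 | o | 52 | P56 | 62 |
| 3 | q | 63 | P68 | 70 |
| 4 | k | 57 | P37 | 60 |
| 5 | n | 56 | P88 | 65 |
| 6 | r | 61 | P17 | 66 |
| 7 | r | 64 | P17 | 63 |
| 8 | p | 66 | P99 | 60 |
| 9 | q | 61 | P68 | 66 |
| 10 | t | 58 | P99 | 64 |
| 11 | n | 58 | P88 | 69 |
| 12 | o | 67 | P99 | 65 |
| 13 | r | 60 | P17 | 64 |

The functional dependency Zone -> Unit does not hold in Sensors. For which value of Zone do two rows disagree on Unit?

P99

Zone=P88: rows 1, 5, 11 → Unit = n, n, n ✓
Zone=P56: row 2 → Unit = o ✓
Zone=P68: rows 3, 9 → Unit = q, q ✓
Zone=P37: row 4 → Unit = k ✓
Zone=P17: rows 6, 7, 13 → Unit = r, r, r ✓
Zone=P99: rows 8, 10, 12 → Unit takes values {p, t, o} — violation
The only Zone value with inconsistent Unit is Zone=P99.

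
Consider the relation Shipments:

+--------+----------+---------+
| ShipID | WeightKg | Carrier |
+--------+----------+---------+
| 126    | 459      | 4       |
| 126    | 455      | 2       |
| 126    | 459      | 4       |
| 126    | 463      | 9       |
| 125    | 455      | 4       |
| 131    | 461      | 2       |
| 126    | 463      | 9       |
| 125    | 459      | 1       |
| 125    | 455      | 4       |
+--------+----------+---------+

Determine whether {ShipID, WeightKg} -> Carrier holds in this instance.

(ShipID=126, WeightKg=459): 2 rows → Carrier = 4, 4 ✓
(ShipID=126, WeightKg=455): 1 row → Carrier = 2 ✓
(ShipID=126, WeightKg=463): 2 rows → Carrier = 9, 9 ✓
(ShipID=125, WeightKg=455): 2 rows → Carrier = 4, 4 ✓
(ShipID=131, WeightKg=461): 1 row → Carrier = 2 ✓
(ShipID=125, WeightKg=459): 1 row → Carrier = 1 ✓
Every {ShipID, WeightKg} value is associated with a single Carrier value, so {ShipID, WeightKg} -> Carrier holds.

Yes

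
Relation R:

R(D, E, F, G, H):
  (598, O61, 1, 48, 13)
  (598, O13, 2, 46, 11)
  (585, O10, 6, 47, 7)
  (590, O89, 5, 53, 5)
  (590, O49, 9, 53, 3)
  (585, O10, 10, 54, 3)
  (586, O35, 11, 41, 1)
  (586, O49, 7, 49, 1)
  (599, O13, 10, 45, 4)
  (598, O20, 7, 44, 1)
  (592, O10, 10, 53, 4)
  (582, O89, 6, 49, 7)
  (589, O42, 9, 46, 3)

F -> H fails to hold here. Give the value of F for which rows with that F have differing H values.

10

F=1: 1 row → H = 13 ✓
F=2: 1 row → H = 11 ✓
F=6: 2 rows → H = 7, 7 ✓
F=5: 1 row → H = 5 ✓
F=9: 2 rows → H = 3, 3 ✓
F=10: 3 rows → H takes values {3, 4} — violation
F=11: 1 row → H = 1 ✓
F=7: 2 rows → H = 1, 1 ✓
The only F value with inconsistent H is F=10.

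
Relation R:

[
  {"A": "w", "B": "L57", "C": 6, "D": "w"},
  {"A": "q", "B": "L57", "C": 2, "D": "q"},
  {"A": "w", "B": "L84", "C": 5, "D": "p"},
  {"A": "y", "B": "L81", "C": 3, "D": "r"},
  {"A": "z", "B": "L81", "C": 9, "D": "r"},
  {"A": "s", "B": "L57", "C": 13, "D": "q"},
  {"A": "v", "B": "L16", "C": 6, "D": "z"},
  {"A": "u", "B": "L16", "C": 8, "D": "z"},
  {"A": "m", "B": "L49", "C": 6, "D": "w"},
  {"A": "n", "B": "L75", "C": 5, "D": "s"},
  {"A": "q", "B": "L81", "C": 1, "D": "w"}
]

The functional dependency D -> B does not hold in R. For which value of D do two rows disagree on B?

w

D=w: 3 rows → B takes values {L57, L49, L81} — violation
D=q: 2 rows → B = L57, L57 ✓
D=p: 1 row → B = L84 ✓
D=r: 2 rows → B = L81, L81 ✓
D=z: 2 rows → B = L16, L16 ✓
D=s: 1 row → B = L75 ✓
The only D value with inconsistent B is D=w.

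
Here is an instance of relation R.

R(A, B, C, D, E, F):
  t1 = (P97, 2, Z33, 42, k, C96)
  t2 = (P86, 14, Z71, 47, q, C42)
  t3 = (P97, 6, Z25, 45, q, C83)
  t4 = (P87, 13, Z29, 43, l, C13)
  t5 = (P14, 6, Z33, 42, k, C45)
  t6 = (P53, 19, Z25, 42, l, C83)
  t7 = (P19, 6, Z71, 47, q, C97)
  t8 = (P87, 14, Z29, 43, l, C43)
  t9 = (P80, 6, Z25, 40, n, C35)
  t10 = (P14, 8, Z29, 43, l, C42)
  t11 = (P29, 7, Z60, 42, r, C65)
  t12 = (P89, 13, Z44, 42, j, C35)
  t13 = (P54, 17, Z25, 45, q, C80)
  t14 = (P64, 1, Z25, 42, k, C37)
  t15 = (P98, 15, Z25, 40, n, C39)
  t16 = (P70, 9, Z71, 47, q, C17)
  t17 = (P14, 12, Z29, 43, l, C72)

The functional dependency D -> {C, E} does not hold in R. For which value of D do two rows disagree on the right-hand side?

42

D=42: rows 1, 5, 6, 11, 12, 14 → {C,E} takes values {(Z33, k), (Z25, l), (Z60, r), (Z44, j), (Z25, k)} — violation
D=47: rows 2, 7, 16 → {C,E} = (Z71, q), (Z71, q), (Z71, q) ✓
D=45: rows 3, 13 → {C,E} = (Z25, q), (Z25, q) ✓
D=43: rows 4, 8, 10, 17 → {C,E} = (Z29, l), (Z29, l), (Z29, l), (Z29, l) ✓
D=40: rows 9, 15 → {C,E} = (Z25, n), (Z25, n) ✓
The only D value with inconsistent RHS is D=42.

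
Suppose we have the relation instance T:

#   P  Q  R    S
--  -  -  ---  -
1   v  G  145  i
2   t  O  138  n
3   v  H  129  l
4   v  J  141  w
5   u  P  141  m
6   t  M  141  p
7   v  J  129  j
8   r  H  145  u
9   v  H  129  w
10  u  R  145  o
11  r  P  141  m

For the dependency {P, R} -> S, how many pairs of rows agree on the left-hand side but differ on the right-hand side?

3

(P=v, R=129): violating pairs (3,7), (3,9), (7,9) — 3 pairs.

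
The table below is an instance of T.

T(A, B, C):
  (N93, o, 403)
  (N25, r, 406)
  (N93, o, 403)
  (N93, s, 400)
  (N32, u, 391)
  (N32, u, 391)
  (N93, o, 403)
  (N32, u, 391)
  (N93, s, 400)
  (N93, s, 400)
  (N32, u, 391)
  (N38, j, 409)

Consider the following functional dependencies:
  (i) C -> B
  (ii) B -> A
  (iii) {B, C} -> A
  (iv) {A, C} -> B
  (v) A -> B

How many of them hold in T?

4

(i) C -> B: every LHS value maps to a single RHS value — holds.
(ii) B -> A: every LHS value maps to a single RHS value — holds.
(iii) {B, C} -> A: every LHS value maps to a single RHS value — holds.
(iv) {A, C} -> B: every LHS value maps to a single RHS value — holds.
(v) A -> B: A=N93: 6 rows → B takes values {o, s} — violation — fails.
4 of the 5 dependencies hold.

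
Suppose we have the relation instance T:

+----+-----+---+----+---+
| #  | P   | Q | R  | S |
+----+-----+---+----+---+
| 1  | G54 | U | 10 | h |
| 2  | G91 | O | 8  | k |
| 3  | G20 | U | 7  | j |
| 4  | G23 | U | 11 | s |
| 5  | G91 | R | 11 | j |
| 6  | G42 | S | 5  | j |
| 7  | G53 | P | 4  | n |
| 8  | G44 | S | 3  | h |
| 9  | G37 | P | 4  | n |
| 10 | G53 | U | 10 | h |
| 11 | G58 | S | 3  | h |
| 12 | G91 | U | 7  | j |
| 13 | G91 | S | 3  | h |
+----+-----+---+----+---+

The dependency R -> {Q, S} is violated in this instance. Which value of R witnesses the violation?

11

R=10: rows 1, 10 → {Q,S} = (U, h), (U, h) ✓
R=8: row 2 → {Q,S} = (O, k) ✓
R=7: rows 3, 12 → {Q,S} = (U, j), (U, j) ✓
R=11: rows 4, 5 → {Q,S} takes values {(U, s), (R, j)} — violation
R=5: row 6 → {Q,S} = (S, j) ✓
R=4: rows 7, 9 → {Q,S} = (P, n), (P, n) ✓
R=3: rows 8, 11, 13 → {Q,S} = (S, h), (S, h), (S, h) ✓
The only R value with inconsistent RHS is R=11.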